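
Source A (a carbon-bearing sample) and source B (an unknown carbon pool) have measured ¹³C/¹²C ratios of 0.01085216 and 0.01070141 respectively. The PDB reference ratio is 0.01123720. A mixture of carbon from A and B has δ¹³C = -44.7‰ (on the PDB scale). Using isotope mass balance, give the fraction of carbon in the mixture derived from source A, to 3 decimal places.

0.222

δ_A = (0.01085216/0.01123720 − 1)×1000 = (0.965735 − 1)×1000 = -34.265‰
δ_B = (0.01070141/0.01123720 − 1)×1000 = (0.952320 − 1)×1000 = -47.680‰
f_A = (δ_mix − δ_B)/(δ_A − δ_B) = (-44.7 − (-47.680))/(-34.265 − (-47.680))
f_A = 2.980 / 13.415 = 0.2221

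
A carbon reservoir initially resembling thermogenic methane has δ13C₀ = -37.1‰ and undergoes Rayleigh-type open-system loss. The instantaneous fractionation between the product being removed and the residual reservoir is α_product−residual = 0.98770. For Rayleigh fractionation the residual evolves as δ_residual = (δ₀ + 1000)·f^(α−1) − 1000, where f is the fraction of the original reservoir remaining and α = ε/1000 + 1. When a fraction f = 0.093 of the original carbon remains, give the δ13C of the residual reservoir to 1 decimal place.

Rayleigh residual: δ_res = (δ₀ + 1000)·f^(α−1) − 1000
α − 1 = -0.01230
f^(α−1) = 0.093^(-0.01230) = 1.029645
δ_res = (-37.1 + 1000) × 1.029645 − 1000 = 991.446 − 1000 = -8.55‰

-8.6‰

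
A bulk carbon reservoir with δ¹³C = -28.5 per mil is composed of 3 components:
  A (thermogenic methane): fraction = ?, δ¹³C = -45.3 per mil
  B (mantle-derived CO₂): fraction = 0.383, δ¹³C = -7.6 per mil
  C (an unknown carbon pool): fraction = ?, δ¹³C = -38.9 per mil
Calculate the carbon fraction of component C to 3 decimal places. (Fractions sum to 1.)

0.369

Let f_C and f_A be the unknown fractions; fractions sum to 1 so f_C + f_A = 0.617.
Mass balance: Σ fᵢ·δᵢ = δ_bulk ⇒ f_C·(-38.9) + f_A·(-45.3) = -28.5 − (-2.911) = -25.589
Substitute f_A = 0.617 − f_C:
f_C·(-38.9 − -45.3) = -25.589 − 0.617×(-45.3) = 2.361
f_C = 2.361 / 6.4 = 0.3689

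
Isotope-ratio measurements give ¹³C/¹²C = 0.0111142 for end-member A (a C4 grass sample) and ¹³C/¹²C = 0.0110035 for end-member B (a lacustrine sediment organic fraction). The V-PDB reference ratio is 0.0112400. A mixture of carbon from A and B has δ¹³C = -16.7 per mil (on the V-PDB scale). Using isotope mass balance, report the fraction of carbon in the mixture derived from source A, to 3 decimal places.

0.441

δ_A = (0.0111142/0.0112400 − 1)×1000 = (0.988808 − 1)×1000 = -11.192 per mil
δ_B = (0.0110035/0.0112400 − 1)×1000 = (0.978959 − 1)×1000 = -21.041 per mil
f_A = (δ_mix − δ_B)/(δ_A − δ_B) = (-16.7 − (-21.041))/(-11.192 − (-21.041))
f_A = 4.341 / 9.849 = 0.4408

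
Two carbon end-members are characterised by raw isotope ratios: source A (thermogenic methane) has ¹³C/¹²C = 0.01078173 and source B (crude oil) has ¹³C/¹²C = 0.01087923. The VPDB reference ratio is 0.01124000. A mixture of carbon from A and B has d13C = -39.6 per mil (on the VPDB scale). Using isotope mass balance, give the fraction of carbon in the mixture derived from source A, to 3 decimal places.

0.865

δ_A = (0.01078173/0.01124000 − 1)×1000 = (0.959229 − 1)×1000 = -40.771 per mil
δ_B = (0.01087923/0.01124000 − 1)×1000 = (0.967903 − 1)×1000 = -32.097 per mil
f_A = (δ_mix − δ_B)/(δ_A − δ_B) = (-39.6 − (-32.097))/(-40.771 − (-32.097))
f_A = -7.503 / -8.674 = 0.8650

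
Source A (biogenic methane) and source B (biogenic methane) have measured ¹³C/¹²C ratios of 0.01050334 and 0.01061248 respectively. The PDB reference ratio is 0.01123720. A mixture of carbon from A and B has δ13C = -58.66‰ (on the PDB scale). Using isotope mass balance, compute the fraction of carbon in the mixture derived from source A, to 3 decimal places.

0.316

δ_A = (0.01050334/0.01123720 − 1)×1000 = (0.934694 − 1)×1000 = -65.306‰
δ_B = (0.01061248/0.01123720 − 1)×1000 = (0.944406 − 1)×1000 = -55.594‰
f_A = (δ_mix − δ_B)/(δ_A − δ_B) = (-58.66 − (-55.594))/(-65.306 − (-55.594))
f_A = -3.066 / -9.712 = 0.3157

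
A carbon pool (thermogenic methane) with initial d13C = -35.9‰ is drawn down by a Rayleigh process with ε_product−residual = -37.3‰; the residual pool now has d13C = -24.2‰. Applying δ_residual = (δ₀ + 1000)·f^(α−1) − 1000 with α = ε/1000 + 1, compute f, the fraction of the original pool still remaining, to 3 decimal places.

0.724

α − 1 = ε/1000 = -0.0373
(δ_res + 1000)/(δ₀ + 1000) = (-24.2 + 1000)/(-35.9 + 1000) = 975.8/964.1 = 1.012136
f = 1.012136^(1/-0.0373) = exp(ln(1.012136)/-0.0373) = exp(0.01206/-0.0373)
f = exp(-0.3234) = 0.7237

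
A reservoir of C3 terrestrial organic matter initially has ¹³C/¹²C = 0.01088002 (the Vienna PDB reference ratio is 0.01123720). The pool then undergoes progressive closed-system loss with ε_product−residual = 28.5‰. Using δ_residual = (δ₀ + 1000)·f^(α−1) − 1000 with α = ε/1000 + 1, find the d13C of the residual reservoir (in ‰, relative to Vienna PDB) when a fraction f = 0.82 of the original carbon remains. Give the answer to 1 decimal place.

-37.2‰

δ₀ = (0.01088002/0.01123720 − 1)×1000 = (0.968215 − 1)×1000 = -31.785‰
α − 1 = ε/1000 = 0.0285
f^(α−1) = 0.82^(0.0285) = 0.994360
δ_res = (-31.785 + 1000) × 0.994360 − 1000 = 962.754 − 1000 = -37.25‰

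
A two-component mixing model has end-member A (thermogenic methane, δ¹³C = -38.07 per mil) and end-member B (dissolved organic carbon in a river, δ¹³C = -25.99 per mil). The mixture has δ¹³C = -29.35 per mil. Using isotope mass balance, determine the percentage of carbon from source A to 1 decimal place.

δ_mix = f_A·δ_A + (1 − f_A)·δ_B  ⇒  f_A = (δ_mix − δ_B)/(δ_A − δ_B)
f_A = (-29.35 − (-25.99)) / (-38.07 − (-25.99))
f_A = -3.36 / -12.08 = 0.2781

27.8%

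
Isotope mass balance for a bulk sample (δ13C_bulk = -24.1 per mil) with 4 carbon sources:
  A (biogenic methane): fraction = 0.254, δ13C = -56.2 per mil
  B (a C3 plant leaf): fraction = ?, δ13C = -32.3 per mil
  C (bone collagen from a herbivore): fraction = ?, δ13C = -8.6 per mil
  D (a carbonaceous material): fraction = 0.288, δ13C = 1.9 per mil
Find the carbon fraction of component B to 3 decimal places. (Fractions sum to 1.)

Let f_B and f_C be the unknown fractions; fractions sum to 1 so f_B + f_C = 0.458.
Mass balance: Σ fᵢ·δᵢ = δ_bulk ⇒ f_B·(-32.3) + f_C·(-8.6) = -24.1 − (-13.728) = -10.372
Substitute f_C = 0.458 − f_B:
f_B·(-32.3 − -8.6) = -10.372 − 0.458×(-8.6) = -6.434
f_B = -6.434 / -23.7 = 0.2715

0.271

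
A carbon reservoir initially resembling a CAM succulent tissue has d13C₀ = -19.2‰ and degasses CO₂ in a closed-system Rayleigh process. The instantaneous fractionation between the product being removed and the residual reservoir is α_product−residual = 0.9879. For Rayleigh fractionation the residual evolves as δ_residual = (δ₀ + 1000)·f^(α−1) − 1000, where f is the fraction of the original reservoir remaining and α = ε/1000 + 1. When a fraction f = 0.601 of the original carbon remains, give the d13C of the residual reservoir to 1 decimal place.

-13.1‰

Rayleigh residual: δ_res = (δ₀ + 1000)·f^(α−1) − 1000
α − 1 = -0.01210
f^(α−1) = 0.601^(-0.01210) = 1.006180
δ_res = (-19.2 + 1000) × 1.006180 − 1000 = 986.861 − 1000 = -13.14‰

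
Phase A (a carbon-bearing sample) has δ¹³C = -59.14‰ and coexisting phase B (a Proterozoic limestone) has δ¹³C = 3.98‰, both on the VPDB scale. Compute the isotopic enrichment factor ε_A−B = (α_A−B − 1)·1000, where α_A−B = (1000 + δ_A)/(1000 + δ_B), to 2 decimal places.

-62.87‰

α_A−B = (1000 + -59.14) / (1000 + 3.98) = 940.86 / 1003.98 = 0.937130
ε_A−B = (0.937130 − 1) × 1000 = -62.870‰
(The approximation ε ≈ δ_A − δ_B would give -63.12‰.)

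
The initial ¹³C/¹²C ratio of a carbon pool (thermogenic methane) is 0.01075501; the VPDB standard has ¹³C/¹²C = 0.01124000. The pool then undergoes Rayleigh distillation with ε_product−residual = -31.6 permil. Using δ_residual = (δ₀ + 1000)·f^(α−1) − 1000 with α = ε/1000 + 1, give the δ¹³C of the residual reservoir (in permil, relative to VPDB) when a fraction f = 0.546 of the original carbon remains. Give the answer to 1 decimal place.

-24.7 permil

δ₀ = (0.01075501/0.01124000 − 1)×1000 = (0.956851 − 1)×1000 = -43.149 permil
α − 1 = ε/1000 = -0.0316
f^(α−1) = 0.546^(-0.0316) = 1.019306
δ_res = (-43.149 + 1000) × 1.019306 − 1000 = 975.325 − 1000 = -24.68 permil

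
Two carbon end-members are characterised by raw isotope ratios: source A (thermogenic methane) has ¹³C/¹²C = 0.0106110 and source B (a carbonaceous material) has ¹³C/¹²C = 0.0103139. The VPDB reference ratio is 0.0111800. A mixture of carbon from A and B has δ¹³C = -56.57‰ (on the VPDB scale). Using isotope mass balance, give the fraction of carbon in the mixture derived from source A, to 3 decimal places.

0.786

δ_A = (0.0106110/0.0111800 − 1)×1000 = (0.949106 − 1)×1000 = -50.894‰
δ_B = (0.0103139/0.0111800 − 1)×1000 = (0.922531 − 1)×1000 = -77.469‰
f_A = (δ_mix − δ_B)/(δ_A − δ_B) = (-56.57 − (-77.469))/(-50.894 − (-77.469))
f_A = 20.899 / 26.574 = 0.7864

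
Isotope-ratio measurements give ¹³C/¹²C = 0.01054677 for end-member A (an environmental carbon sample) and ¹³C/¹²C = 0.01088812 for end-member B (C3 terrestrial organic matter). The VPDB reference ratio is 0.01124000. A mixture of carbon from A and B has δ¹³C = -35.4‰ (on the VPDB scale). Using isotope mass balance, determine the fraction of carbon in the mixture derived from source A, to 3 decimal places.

0.135

δ_A = (0.01054677/0.01124000 − 1)×1000 = (0.938325 − 1)×1000 = -61.675‰
δ_B = (0.01088812/0.01124000 − 1)×1000 = (0.968694 − 1)×1000 = -31.306‰
f_A = (δ_mix − δ_B)/(δ_A − δ_B) = (-35.4 − (-31.306))/(-61.675 − (-31.306))
f_A = -4.094 / -30.369 = 0.1348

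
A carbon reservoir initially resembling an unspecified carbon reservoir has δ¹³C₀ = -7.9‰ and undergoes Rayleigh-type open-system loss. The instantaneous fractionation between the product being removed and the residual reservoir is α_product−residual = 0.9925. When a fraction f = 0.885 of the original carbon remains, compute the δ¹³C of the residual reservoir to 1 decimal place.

-7.0‰

Rayleigh residual: δ_res = (δ₀ + 1000)·f^(α−1) − 1000
α − 1 = -0.00750
f^(α−1) = 0.885^(-0.00750) = 1.000917
δ_res = (-7.9 + 1000) × 1.000917 − 1000 = 993.009 − 1000 = -6.99‰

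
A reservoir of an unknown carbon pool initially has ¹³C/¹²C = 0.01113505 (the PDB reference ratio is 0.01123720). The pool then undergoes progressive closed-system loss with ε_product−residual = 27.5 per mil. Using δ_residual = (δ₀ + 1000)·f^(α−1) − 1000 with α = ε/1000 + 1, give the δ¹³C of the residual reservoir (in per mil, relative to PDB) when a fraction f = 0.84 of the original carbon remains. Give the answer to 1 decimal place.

δ₀ = (0.01113505/0.01123720 − 1)×1000 = (0.990910 − 1)×1000 = -9.090 per mil
α − 1 = ε/1000 = 0.0275
f^(α−1) = 0.84^(0.0275) = 0.995217
δ_res = (-9.090 + 1000) × 0.995217 − 1000 = 986.170 − 1000 = -13.83 per mil

-13.8 per mil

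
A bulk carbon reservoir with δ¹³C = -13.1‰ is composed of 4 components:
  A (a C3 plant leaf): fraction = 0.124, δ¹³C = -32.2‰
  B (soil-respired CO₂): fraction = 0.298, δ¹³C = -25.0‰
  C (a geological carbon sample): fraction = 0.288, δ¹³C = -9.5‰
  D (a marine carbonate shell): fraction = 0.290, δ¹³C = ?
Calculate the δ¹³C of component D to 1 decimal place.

Isotope mass balance: δ_bulk = Σ fᵢ·δᵢ.
-13.1 = 0.124×(-32.2) + 0.298×(-25.0) + 0.288×(-9.5) + 0.290×δ_D
0.290·δ_D = -13.1 − (-14.179) = 1.079
δ_D = 1.079 / 0.290 = 3.72‰

3.7‰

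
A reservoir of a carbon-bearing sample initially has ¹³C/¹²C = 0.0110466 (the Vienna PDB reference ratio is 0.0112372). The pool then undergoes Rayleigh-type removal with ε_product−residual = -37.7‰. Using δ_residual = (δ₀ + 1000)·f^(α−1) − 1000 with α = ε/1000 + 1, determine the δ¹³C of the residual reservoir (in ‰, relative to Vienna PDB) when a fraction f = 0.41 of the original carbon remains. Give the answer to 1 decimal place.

δ₀ = (0.0110466/0.0112372 − 1)×1000 = (0.983038 − 1)×1000 = -16.962‰
α − 1 = ε/1000 = -0.0377
f^(α−1) = 0.41^(-0.0377) = 1.034185
δ_res = (-16.962 + 1000) × 1.034185 − 1000 = 1016.643 − 1000 = 16.64‰

16.6‰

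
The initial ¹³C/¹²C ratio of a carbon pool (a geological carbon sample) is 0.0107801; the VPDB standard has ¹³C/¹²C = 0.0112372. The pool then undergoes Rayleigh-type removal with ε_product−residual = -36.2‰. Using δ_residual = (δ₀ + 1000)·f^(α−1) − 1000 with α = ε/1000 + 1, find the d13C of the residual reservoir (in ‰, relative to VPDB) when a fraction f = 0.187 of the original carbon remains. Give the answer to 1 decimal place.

δ₀ = (0.0107801/0.0112372 − 1)×1000 = (0.959323 − 1)×1000 = -40.677‰
α − 1 = ε/1000 = -0.0362
f^(α−1) = 0.187^(-0.0362) = 1.062574
δ_res = (-40.677 + 1000) × 1.062574 − 1000 = 1019.352 − 1000 = 19.35‰

19.4‰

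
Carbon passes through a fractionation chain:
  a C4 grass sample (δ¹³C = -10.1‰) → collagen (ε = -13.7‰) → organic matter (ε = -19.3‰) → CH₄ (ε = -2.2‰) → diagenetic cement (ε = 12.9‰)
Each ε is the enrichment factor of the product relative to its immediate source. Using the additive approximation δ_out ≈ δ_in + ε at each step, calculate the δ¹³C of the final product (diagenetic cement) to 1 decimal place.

-32.4‰

step 1: δ ≈ -10.1 + (-13.7) = -23.8‰
step 2: δ ≈ -23.8 + (-19.3) = -43.1‰
step 3: δ ≈ -43.1 + (-2.2) = -45.3‰
step 4: δ ≈ -45.3 + (12.9) = -32.4‰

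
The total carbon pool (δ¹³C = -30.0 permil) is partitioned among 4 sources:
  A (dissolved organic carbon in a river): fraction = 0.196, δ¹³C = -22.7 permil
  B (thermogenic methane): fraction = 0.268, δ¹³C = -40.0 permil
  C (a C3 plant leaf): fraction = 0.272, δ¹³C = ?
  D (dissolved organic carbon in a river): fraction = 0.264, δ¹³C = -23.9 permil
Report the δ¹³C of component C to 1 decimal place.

-31.3 permil

Isotope mass balance: δ_bulk = Σ fᵢ·δᵢ.
-30.0 = 0.196×(-22.7) + 0.268×(-40.0) + 0.272×δ_C + 0.264×(-23.9)
0.272·δ_C = -30.0 − (-21.479) = -8.521
δ_C = -8.521 / 0.272 = -31.33 permil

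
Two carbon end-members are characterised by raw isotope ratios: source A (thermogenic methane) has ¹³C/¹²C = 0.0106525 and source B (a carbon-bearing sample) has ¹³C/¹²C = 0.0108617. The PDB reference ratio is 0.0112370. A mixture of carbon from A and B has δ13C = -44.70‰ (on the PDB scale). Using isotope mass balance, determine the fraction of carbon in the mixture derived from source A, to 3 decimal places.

δ_A = (0.0106525/0.0112370 − 1)×1000 = (0.947984 − 1)×1000 = -52.016‰
δ_B = (0.0108617/0.0112370 − 1)×1000 = (0.966601 − 1)×1000 = -33.399‰
f_A = (δ_mix − δ_B)/(δ_A − δ_B) = (-44.70 − (-33.399))/(-52.016 − (-33.399))
f_A = -11.301 / -18.617 = 0.6070

0.607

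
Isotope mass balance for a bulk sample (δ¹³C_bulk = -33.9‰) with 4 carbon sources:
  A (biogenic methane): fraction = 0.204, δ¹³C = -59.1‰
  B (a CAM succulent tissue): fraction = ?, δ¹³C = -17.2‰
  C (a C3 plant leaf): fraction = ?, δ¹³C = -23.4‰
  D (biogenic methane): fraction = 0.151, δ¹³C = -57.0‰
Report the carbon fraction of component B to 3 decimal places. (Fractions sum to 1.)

0.299

Let f_B and f_C be the unknown fractions; fractions sum to 1 so f_B + f_C = 0.645.
Mass balance: Σ fᵢ·δᵢ = δ_bulk ⇒ f_B·(-17.2) + f_C·(-23.4) = -33.9 − (-20.663) = -13.237
Substitute f_C = 0.645 − f_B:
f_B·(-17.2 − -23.4) = -13.237 − 0.645×(-23.4) = 1.856
f_B = 1.856 / 6.2 = 0.2994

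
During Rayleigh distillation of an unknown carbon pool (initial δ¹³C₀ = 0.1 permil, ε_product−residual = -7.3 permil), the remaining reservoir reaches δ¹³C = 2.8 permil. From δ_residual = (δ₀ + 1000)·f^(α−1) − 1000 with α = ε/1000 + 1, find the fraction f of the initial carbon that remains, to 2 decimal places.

0.69

α − 1 = ε/1000 = -0.0073
(δ_res + 1000)/(δ₀ + 1000) = (2.8 + 1000)/(0.1 + 1000) = 1002.8/1000.1 = 1.002700
f = 1.002700^(1/-0.0073) = exp(ln(1.002700)/-0.0073) = exp(0.00270/-0.0073)
f = exp(-0.3693) = 0.6912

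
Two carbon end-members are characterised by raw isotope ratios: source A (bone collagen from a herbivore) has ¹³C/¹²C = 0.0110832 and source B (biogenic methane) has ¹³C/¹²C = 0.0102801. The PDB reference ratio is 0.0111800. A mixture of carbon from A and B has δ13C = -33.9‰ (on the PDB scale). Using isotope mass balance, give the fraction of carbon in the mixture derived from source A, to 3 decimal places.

δ_A = (0.0110832/0.0111800 − 1)×1000 = (0.991342 − 1)×1000 = -8.658‰
δ_B = (0.0102801/0.0111800 − 1)×1000 = (0.919508 − 1)×1000 = -80.492‰
f_A = (δ_mix − δ_B)/(δ_A − δ_B) = (-33.9 − (-80.492))/(-8.658 − (-80.492))
f_A = 46.592 / 71.834 = 0.6486

0.649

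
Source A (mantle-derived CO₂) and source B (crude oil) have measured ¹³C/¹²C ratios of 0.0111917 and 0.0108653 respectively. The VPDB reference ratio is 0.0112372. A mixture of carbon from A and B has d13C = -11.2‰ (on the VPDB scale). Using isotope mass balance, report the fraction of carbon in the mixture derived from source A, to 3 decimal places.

0.754

δ_A = (0.0111917/0.0112372 − 1)×1000 = (0.995951 − 1)×1000 = -4.049‰
δ_B = (0.0108653/0.0112372 − 1)×1000 = (0.966905 − 1)×1000 = -33.095‰
f_A = (δ_mix − δ_B)/(δ_A − δ_B) = (-11.2 − (-33.095))/(-4.049 − (-33.095))
f_A = 21.895 / 29.046 = 0.7538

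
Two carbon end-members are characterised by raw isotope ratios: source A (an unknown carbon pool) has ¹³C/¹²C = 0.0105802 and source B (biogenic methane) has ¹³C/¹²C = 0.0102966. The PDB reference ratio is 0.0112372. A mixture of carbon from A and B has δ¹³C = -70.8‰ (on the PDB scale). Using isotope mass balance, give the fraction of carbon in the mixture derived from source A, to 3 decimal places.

0.511

δ_A = (0.0105802/0.0112372 − 1)×1000 = (0.941533 − 1)×1000 = -58.467‰
δ_B = (0.0102966/0.0112372 − 1)×1000 = (0.916296 − 1)×1000 = -83.704‰
f_A = (δ_mix − δ_B)/(δ_A − δ_B) = (-70.8 − (-83.704))/(-58.467 − (-83.704))
f_A = 12.904 / 25.238 = 0.5113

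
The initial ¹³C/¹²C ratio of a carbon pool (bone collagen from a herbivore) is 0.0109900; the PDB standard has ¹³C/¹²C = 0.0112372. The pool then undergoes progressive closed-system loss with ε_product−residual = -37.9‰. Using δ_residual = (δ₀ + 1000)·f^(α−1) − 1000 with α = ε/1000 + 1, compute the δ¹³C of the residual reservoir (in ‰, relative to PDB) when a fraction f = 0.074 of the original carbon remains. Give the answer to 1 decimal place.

δ₀ = (0.0109900/0.0112372 − 1)×1000 = (0.978002 − 1)×1000 = -21.998‰
α − 1 = ε/1000 = -0.0379
f^(α−1) = 0.074^(-0.0379) = 1.103713
δ_res = (-21.998 + 1000) × 1.103713 − 1000 = 1079.433 − 1000 = 79.43‰

79.4‰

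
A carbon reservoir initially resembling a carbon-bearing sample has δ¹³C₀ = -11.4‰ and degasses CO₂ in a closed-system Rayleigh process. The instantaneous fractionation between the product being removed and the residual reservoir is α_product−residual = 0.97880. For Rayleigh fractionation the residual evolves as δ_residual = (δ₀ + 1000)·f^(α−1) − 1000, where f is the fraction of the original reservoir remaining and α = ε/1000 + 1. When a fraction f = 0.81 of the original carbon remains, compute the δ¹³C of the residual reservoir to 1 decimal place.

Rayleigh residual: δ_res = (δ₀ + 1000)·f^(α−1) − 1000
α − 1 = -0.02120
f^(α−1) = 0.81^(-0.02120) = 1.004477
δ_res = (-11.4 + 1000) × 1.004477 − 1000 = 993.026 − 1000 = -6.97‰

-7.0‰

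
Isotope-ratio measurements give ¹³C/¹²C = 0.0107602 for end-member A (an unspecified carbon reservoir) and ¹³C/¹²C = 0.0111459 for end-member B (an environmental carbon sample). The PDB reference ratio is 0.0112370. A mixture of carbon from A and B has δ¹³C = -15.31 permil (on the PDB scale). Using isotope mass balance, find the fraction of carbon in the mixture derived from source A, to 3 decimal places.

δ_A = (0.0107602/0.0112370 − 1)×1000 = (0.957569 − 1)×1000 = -42.431 permil
δ_B = (0.0111459/0.0112370 − 1)×1000 = (0.991893 − 1)×1000 = -8.107 permil
f_A = (δ_mix − δ_B)/(δ_A − δ_B) = (-15.31 − (-8.107))/(-42.431 − (-8.107))
f_A = -7.203 / -34.324 = 0.2098

0.210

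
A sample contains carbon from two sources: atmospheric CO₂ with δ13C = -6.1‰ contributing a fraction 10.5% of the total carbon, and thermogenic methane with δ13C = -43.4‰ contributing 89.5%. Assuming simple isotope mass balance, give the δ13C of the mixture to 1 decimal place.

δ_mix = f_A·δ_A + f_B·δ_B
δ_mix = 0.105 × (-6.1) + 0.895 × (-43.4)
δ_mix = -0.64 + -38.84 = -39.48‰

-39.5‰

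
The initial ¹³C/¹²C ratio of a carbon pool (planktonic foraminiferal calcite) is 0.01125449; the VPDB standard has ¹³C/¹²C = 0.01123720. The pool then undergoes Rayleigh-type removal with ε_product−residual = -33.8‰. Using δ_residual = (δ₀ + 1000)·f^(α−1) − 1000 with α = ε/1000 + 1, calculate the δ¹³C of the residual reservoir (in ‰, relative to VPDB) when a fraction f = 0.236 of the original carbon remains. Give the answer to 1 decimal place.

δ₀ = (0.01125449/0.01123720 − 1)×1000 = (1.001539 − 1)×1000 = 1.539‰
α − 1 = ε/1000 = -0.0338
f^(α−1) = 0.236^(-0.0338) = 1.050015
δ_res = (1.539 + 1000) × 1.050015 − 1000 = 1051.631 − 1000 = 51.63‰

51.6‰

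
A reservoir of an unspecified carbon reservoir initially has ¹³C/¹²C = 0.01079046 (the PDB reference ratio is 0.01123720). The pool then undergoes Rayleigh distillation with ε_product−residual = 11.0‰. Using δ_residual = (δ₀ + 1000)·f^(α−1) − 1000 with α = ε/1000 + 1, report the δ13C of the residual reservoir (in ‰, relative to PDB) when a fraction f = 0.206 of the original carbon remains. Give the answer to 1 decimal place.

-56.3‰

δ₀ = (0.01079046/0.01123720 − 1)×1000 = (0.960245 − 1)×1000 = -39.755‰
α − 1 = ε/1000 = 0.0110
f^(α−1) = 0.206^(0.0110) = 0.982771
δ_res = (-39.755 + 1000) × 0.982771 − 1000 = 943.701 − 1000 = -56.30‰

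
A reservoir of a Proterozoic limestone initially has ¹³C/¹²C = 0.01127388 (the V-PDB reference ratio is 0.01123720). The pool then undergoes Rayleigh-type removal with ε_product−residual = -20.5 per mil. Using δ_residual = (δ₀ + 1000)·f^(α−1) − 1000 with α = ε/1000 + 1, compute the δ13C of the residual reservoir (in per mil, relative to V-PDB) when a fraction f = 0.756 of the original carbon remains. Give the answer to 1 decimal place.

9.0 per mil

δ₀ = (0.01127388/0.01123720 − 1)×1000 = (1.003264 − 1)×1000 = 3.264 per mil
α − 1 = ε/1000 = -0.0205
f^(α−1) = 0.756^(-0.0205) = 1.005751
δ_res = (3.264 + 1000) × 1.005751 − 1000 = 1009.034 − 1000 = 9.03 per mil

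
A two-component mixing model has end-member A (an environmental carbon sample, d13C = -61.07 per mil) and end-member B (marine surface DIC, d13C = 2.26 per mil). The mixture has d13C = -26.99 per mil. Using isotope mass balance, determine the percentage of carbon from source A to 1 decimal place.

δ_mix = f_A·δ_A + (1 − f_A)·δ_B  ⇒  f_A = (δ_mix − δ_B)/(δ_A − δ_B)
f_A = (-26.99 − (2.26)) / (-61.07 − (2.26))
f_A = -29.25 / -63.33 = 0.4619

46.2%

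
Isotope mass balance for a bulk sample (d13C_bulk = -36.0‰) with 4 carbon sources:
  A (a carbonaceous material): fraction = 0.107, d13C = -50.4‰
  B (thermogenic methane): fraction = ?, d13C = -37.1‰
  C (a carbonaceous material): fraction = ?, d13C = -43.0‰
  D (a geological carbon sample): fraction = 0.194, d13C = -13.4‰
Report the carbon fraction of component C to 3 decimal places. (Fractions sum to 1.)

Let f_C and f_B be the unknown fractions; fractions sum to 1 so f_C + f_B = 0.699.
Mass balance: Σ fᵢ·δᵢ = δ_bulk ⇒ f_C·(-43.0) + f_B·(-37.1) = -36.0 − (-7.992) = -28.008
Substitute f_B = 0.699 − f_C:
f_C·(-43.0 − -37.1) = -28.008 − 0.699×(-37.1) = -2.075
f_C = -2.075 / -5.9 = 0.3516

0.352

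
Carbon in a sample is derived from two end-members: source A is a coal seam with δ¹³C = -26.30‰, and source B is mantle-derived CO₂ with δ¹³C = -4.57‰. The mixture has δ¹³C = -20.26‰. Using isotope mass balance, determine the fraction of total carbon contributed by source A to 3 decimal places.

δ_mix = f_A·δ_A + (1 − f_A)·δ_B  ⇒  f_A = (δ_mix − δ_B)/(δ_A − δ_B)
f_A = (-20.26 − (-4.57)) / (-26.30 − (-4.57))
f_A = -15.69 / -21.73 = 0.7220

0.722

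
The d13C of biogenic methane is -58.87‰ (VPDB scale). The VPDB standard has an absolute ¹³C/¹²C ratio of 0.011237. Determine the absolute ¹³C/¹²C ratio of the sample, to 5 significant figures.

R_sample = R_standard × (d13C/1000 + 1)
R_sample = 0.011237 × (-58.87/1000 + 1) = 0.011237 × 0.941130
R_sample = 0.0105755

0.010575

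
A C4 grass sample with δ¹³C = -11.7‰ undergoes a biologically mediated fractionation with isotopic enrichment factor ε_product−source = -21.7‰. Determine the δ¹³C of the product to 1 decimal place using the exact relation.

Exactly, δ_product = (δ_source + 1000)·(ε/1000 + 1) − 1000.
δ_product = (-11.7 + 1000) × (-21.7/1000 + 1) − 1000
δ_product = -33.15‰

-33.1‰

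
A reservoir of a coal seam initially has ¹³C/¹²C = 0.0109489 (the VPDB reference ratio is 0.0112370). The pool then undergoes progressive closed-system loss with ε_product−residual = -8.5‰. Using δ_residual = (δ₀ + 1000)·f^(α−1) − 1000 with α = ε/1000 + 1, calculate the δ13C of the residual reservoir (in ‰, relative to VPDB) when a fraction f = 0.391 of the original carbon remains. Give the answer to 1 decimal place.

δ₀ = (0.0109489/0.0112370 − 1)×1000 = (0.974361 − 1)×1000 = -25.639‰
α − 1 = ε/1000 = -0.0085
f^(α−1) = 0.391^(-0.0085) = 1.008014
δ_res = (-25.639 + 1000) × 1.008014 − 1000 = 982.170 − 1000 = -17.83‰

-17.8‰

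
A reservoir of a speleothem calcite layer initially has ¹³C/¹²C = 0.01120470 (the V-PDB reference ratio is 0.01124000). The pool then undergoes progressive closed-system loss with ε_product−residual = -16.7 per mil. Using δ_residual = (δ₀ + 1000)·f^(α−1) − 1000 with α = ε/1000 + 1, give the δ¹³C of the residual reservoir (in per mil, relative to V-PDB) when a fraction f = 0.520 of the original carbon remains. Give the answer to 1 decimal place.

δ₀ = (0.01120470/0.01124000 − 1)×1000 = (0.996859 − 1)×1000 = -3.141 per mil
α − 1 = ε/1000 = -0.0167
f^(α−1) = 0.520^(-0.0167) = 1.010980
δ_res = (-3.141 + 1000) × 1.010980 − 1000 = 1007.805 − 1000 = 7.81 per mil

7.8 per mil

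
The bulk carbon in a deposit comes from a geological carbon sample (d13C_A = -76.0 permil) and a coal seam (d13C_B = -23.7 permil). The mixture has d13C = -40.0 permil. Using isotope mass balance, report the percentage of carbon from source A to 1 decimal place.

δ_mix = f_A·δ_A + (1 − f_A)·δ_B  ⇒  f_A = (δ_mix − δ_B)/(δ_A − δ_B)
f_A = (-40.0 − (-23.7)) / (-76.0 − (-23.7))
f_A = -16.3 / -52.3 = 0.3117

31.2%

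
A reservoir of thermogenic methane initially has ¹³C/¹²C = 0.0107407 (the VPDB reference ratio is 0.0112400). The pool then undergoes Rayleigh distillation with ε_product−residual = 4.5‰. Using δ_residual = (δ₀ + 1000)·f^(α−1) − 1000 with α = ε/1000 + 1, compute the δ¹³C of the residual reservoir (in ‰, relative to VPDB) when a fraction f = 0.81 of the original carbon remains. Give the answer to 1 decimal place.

-45.3‰

δ₀ = (0.0107407/0.0112400 − 1)×1000 = (0.955578 − 1)×1000 = -44.422‰
α − 1 = ε/1000 = 0.0045
f^(α−1) = 0.81^(0.0045) = 0.999052
δ_res = (-44.422 + 1000) × 0.999052 − 1000 = 954.673 − 1000 = -45.33‰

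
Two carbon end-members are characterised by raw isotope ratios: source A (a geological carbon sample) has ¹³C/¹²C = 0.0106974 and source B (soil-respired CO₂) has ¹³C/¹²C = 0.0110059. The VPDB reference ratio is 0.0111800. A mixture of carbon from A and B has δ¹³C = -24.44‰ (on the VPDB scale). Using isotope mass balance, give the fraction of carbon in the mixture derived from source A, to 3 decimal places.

0.321

δ_A = (0.0106974/0.0111800 − 1)×1000 = (0.956834 − 1)×1000 = -43.166‰
δ_B = (0.0110059/0.0111800 − 1)×1000 = (0.984428 − 1)×1000 = -15.572‰
f_A = (δ_mix − δ_B)/(δ_A − δ_B) = (-24.44 − (-15.572))/(-43.166 − (-15.572))
f_A = -8.868 / -27.594 = 0.3214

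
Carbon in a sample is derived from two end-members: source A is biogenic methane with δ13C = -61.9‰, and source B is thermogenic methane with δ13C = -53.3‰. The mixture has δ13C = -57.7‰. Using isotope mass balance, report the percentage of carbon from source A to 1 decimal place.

δ_mix = f_A·δ_A + (1 − f_A)·δ_B  ⇒  f_A = (δ_mix − δ_B)/(δ_A − δ_B)
f_A = (-57.7 − (-53.3)) / (-61.9 − (-53.3))
f_A = -4.4 / -8.6 = 0.5116

51.2%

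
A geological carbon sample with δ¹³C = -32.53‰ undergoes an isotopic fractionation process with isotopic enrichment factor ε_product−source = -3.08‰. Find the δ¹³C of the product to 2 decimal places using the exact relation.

Exactly, δ_product = (δ_source + 1000)·(ε/1000 + 1) − 1000.
δ_product = (-32.53 + 1000) × (-3.08/1000 + 1) − 1000
δ_product = -35.510‰

-35.51‰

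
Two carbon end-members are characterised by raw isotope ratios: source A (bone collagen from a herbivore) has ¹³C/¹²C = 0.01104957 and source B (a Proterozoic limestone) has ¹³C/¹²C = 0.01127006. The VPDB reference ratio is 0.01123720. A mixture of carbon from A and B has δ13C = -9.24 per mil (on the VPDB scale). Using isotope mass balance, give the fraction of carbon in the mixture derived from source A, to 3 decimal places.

0.620

δ_A = (0.01104957/0.01123720 − 1)×1000 = (0.983303 − 1)×1000 = -16.697 per mil
δ_B = (0.01127006/0.01123720 − 1)×1000 = (1.002924 − 1)×1000 = 2.924 per mil
f_A = (δ_mix − δ_B)/(δ_A − δ_B) = (-9.24 − (2.924))/(-16.697 − (2.924))
f_A = -12.164 / -19.621 = 0.6199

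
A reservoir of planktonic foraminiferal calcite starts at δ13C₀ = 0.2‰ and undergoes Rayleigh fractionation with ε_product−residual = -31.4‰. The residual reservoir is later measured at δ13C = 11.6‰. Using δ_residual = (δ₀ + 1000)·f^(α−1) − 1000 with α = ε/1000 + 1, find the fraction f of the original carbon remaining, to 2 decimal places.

α − 1 = ε/1000 = -0.0314
(δ_res + 1000)/(δ₀ + 1000) = (11.6 + 1000)/(0.2 + 1000) = 1011.6/1000.2 = 1.011398
f = 1.011398^(1/-0.0314) = exp(ln(1.011398)/-0.0314) = exp(0.01133/-0.0314)
f = exp(-0.3609) = 0.6970

0.70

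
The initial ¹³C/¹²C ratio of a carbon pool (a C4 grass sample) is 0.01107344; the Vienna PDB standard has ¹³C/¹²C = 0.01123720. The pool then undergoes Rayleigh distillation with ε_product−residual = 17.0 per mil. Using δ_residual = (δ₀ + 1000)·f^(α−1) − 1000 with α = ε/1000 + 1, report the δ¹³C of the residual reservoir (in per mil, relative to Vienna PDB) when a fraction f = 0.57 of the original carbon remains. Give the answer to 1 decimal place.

δ₀ = (0.01107344/0.01123720 − 1)×1000 = (0.985427 − 1)×1000 = -14.573 per mil
α − 1 = ε/1000 = 0.0170
f^(α−1) = 0.57^(0.0170) = 0.990489
δ_res = (-14.573 + 1000) × 0.990489 − 1000 = 976.055 − 1000 = -23.94 per mil

-23.9 per mil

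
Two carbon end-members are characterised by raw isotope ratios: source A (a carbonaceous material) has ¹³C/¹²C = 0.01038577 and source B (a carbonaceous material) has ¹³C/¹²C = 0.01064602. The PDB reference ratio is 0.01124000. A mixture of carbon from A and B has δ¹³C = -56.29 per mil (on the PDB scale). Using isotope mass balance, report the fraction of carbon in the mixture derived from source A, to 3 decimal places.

δ_A = (0.01038577/0.01124000 − 1)×1000 = (0.924001 − 1)×1000 = -75.999 per mil
δ_B = (0.01064602/0.01124000 − 1)×1000 = (0.947155 − 1)×1000 = -52.845 per mil
f_A = (δ_mix − δ_B)/(δ_A − δ_B) = (-56.29 − (-52.845))/(-75.999 − (-52.845))
f_A = -3.445 / -23.154 = 0.1488

0.149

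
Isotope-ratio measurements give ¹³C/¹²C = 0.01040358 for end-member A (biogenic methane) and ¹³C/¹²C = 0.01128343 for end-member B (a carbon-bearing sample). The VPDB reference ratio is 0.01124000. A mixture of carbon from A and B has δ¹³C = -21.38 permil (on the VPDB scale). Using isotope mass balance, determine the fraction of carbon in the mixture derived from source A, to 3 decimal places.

δ_A = (0.01040358/0.01124000 − 1)×1000 = (0.925585 − 1)×1000 = -74.415 permil
δ_B = (0.01128343/0.01124000 − 1)×1000 = (1.003864 − 1)×1000 = 3.864 permil
f_A = (δ_mix − δ_B)/(δ_A − δ_B) = (-21.38 − (3.864))/(-74.415 − (3.864))
f_A = -25.244 / -78.278 = 0.3225

0.322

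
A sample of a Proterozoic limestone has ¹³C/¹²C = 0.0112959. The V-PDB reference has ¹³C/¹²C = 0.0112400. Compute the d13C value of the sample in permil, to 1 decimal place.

5.0 permil

d13C = (R_sample / R_standard − 1) × 1000
R_sample / R_standard = 0.0112959 / 0.0112400 = 1.004973
d13C = (1.004973 − 1) × 1000 = 4.97 permil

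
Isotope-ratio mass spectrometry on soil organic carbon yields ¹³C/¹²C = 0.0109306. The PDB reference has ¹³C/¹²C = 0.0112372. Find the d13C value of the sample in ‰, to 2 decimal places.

d13C = (R_sample / R_standard − 1) × 1000
R_sample / R_standard = 0.0109306 / 0.0112372 = 0.972716
d13C = (0.972716 − 1) × 1000 = -27.284‰

-27.28‰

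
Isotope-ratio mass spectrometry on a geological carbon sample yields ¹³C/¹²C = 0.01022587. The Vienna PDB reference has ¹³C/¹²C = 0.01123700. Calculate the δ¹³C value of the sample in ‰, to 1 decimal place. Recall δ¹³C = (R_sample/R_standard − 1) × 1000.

-90.0‰

δ¹³C = (R_sample / R_standard − 1) × 1000
R_sample / R_standard = 0.01022587 / 0.01123700 = 0.910018
δ¹³C = (0.910018 − 1) × 1000 = -89.98‰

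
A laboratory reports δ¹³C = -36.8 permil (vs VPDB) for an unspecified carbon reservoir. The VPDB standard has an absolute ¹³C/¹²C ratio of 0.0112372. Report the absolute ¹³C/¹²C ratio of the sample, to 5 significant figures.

0.010824

R_sample = R_standard × (δ¹³C/1000 + 1)
R_sample = 0.0112372 × (-36.8/1000 + 1) = 0.0112372 × 0.963200
R_sample = 0.0108237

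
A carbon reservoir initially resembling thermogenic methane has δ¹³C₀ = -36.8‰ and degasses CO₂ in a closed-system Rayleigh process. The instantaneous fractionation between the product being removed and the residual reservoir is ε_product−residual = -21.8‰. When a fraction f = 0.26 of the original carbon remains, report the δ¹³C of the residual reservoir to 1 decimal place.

-8.1‰

Rayleigh residual: δ_res = (δ₀ + 1000)·f^(α−1) − 1000
α = ε/1000 + 1 = 0.97820, so α − 1 = -0.02180
f^(α−1) = 0.26^(-0.02180) = 1.029802
δ_res = (-36.8 + 1000) × 1.029802 − 1000 = 991.905 − 1000 = -8.10‰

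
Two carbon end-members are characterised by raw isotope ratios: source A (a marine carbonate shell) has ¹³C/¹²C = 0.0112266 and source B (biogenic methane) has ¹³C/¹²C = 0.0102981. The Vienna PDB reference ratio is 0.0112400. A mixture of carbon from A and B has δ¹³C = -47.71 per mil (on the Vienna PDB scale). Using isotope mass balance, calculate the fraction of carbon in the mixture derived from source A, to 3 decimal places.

δ_A = (0.0112266/0.0112400 − 1)×1000 = (0.998808 − 1)×1000 = -1.192 per mil
δ_B = (0.0102981/0.0112400 − 1)×1000 = (0.916201 − 1)×1000 = -83.799 per mil
f_A = (δ_mix − δ_B)/(δ_A − δ_B) = (-47.71 − (-83.799))/(-1.192 − (-83.799))
f_A = 36.089 / 82.607 = 0.4369

0.437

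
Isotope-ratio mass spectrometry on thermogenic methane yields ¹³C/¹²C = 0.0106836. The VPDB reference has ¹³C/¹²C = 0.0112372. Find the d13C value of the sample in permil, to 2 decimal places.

d13C = (R_sample / R_standard − 1) × 1000
R_sample / R_standard = 0.0106836 / 0.0112372 = 0.950735
d13C = (0.950735 − 1) × 1000 = -49.265 permil

-49.26 permil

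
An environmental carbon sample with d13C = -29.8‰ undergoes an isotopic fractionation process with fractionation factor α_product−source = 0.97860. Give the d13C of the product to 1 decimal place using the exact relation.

-50.6‰

δ_product = (δ_source + 1000)·α − 1000
δ_product = (-29.8 + 1000) × 0.97860 − 1000
δ_product = 949.438 − 1000 = -50.56‰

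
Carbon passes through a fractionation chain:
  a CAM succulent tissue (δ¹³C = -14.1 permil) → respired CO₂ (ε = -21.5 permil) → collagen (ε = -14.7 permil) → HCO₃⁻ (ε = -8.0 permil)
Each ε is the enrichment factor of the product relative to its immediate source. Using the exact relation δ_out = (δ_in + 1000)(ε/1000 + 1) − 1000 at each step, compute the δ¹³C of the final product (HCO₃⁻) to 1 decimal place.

step 1: δ = (-14.10 + 1000)·(-21.5/1000 + 1) − 1000 = -35.30 permil
step 2: δ = (-35.30 + 1000)·(-14.7/1000 + 1) − 1000 = -49.48 permil
step 3: δ = (-49.48 + 1000)·(-8.0/1000 + 1) − 1000 = -57.08 permil

-57.1 permil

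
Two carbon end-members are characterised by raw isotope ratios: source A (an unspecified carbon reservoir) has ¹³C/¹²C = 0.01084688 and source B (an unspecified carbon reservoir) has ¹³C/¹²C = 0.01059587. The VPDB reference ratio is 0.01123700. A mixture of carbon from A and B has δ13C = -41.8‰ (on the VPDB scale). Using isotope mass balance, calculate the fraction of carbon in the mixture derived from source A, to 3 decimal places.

δ_A = (0.01084688/0.01123700 − 1)×1000 = (0.965283 − 1)×1000 = -34.717‰
δ_B = (0.01059587/0.01123700 − 1)×1000 = (0.942945 − 1)×1000 = -57.055‰
f_A = (δ_mix − δ_B)/(δ_A − δ_B) = (-41.8 − (-57.055))/(-34.717 − (-57.055))
f_A = 15.255 / 22.338 = 0.6829

0.683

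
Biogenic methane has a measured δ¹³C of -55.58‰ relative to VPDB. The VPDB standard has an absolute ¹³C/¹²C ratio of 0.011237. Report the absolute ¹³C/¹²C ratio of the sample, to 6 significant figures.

0.0106124

R_sample = R_standard × (δ¹³C/1000 + 1)
R_sample = 0.011237 × (-55.58/1000 + 1) = 0.011237 × 0.944420
R_sample = 0.0106124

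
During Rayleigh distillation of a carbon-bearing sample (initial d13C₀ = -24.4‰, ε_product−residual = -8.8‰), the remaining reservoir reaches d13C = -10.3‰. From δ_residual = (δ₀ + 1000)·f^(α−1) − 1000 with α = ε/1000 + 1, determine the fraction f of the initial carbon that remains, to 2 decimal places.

α − 1 = ε/1000 = -0.0088
(δ_res + 1000)/(δ₀ + 1000) = (-10.3 + 1000)/(-24.4 + 1000) = 989.7/975.6 = 1.014453
f = 1.014453^(1/-0.0088) = exp(ln(1.014453)/-0.0088) = exp(0.01435/-0.0088)
f = exp(-1.6306) = 0.1958

0.20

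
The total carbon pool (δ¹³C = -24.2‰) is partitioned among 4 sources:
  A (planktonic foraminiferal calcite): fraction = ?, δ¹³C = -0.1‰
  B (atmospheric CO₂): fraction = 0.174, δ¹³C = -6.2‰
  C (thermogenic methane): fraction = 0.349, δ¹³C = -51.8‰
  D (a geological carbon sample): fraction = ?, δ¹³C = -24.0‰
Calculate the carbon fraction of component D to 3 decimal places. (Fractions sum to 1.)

Let f_D and f_A be the unknown fractions; fractions sum to 1 so f_D + f_A = 0.477.
Mass balance: Σ fᵢ·δᵢ = δ_bulk ⇒ f_D·(-24.0) + f_A·(-0.1) = -24.2 − (-19.157) = -5.043
Substitute f_A = 0.477 − f_D:
f_D·(-24.0 − -0.1) = -5.043 − 0.477×(-0.1) = -4.995
f_D = -4.995 / -23.9 = 0.2090

0.209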